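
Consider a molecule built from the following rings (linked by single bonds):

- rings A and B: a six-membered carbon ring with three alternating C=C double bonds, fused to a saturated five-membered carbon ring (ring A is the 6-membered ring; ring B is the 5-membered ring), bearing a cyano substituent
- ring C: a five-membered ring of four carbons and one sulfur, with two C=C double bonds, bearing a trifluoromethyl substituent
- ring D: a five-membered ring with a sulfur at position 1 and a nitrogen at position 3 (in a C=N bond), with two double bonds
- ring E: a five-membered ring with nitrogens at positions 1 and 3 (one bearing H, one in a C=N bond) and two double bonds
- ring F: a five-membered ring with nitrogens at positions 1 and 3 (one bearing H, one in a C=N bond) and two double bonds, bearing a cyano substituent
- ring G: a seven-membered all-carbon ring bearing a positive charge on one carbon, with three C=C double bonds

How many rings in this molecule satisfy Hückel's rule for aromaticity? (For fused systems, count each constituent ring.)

Ring A is planar and fully conjugated; 3 ring double bonds give 6 π electrons. That satisfies 4n+2 with n=1, so ring A is aromatic (benzene ring).
Ring B has three sp³ carbons, so it is not fully conjugated — not aromatic (cyclopentane ring).
Ring C is fully conjugated (every ring atom contributes a p orbital); 2 ring double bonds (4 π electrons) plus a heteroatom lone pair (2) give 6 π electrons. That satisfies 4n+2 with n=1, so ring C is aromatic (thiophene).
Ring D has a continuous p-orbital overlap around the ring; 2 ring double bonds (4 π electrons) plus a heteroatom lone pair (2) give 6 π electrons. 6 = 4(1)+2, so ring D is aromatic (thiazole).
Ring E is planar and fully conjugated; 2 ring double bonds (4 π electrons) plus a heteroatom lone pair (2) give 6 π electrons. 6 = 4(1)+2, so ring E is aromatic (imidazole).
Ring F has a continuous p-orbital overlap around the ring; 2 ring double bonds (4 π electrons) plus a heteroatom lone pair (2) give 6 π electrons. That satisfies 4n+2 with n=1, so ring F is aromatic (imidazole).
Ring G has a continuous p-orbital overlap around the ring; 3 ring double bonds (6 π electrons) plus the carbocation's empty p orbital (0, but keeps the ring conjugated) give 6 π electrons. Since 6 = 4n+2 (n=1), ring G is aromatic (tropylium cation).
Aromatic: A, C, D, E, F, G. Total: 6.

6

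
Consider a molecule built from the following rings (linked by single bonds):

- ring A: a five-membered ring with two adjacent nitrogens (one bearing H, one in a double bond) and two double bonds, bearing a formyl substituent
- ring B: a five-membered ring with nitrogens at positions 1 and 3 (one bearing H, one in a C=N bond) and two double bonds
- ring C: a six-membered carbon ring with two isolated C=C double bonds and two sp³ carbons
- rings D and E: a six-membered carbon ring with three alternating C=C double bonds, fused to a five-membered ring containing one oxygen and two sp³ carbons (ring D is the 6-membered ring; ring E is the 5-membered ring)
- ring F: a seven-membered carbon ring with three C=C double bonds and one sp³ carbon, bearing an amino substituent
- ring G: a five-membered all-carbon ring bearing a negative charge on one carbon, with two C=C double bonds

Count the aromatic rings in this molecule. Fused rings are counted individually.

Ring A has a continuous p-orbital overlap around the ring; 2 ring double bonds (4 π electrons) plus a heteroatom lone pair (2) give 6 π electrons. 6 = 4(1)+2, so ring A is aromatic (pyrazole).
Ring B is planar and fully conjugated; 2 ring double bonds (4 π electrons) plus a heteroatom lone pair (2) give 6 π electrons. 6 = 4(1)+2, so ring B is aromatic (imidazole).
Ring C has two sp³ carbons, so it is not fully conjugated — not aromatic (1,4-cyclohexadiene).
Ring D has a continuous p-orbital overlap around the ring; 3 ring double bonds give 6 π electrons. That satisfies 4n+2 with n=1, so ring D is aromatic (benzene ring).
Ring E has two sp³ carbons, so it is not fully conjugated — not aromatic (oxolane ring).
Ring F has one sp³ carbon, so it is not fully conjugated — not aromatic (cycloheptatriene).
Ring G is fully conjugated (every ring atom contributes a p orbital); 2 ring double bonds (4 π electrons) plus the carbanion lone pair (2) give 6 π electrons. 6 = 4(1)+2, so ring G is aromatic (cyclopentadienyl anion).
Aromatic: A, B, D, G. Total: 4.

4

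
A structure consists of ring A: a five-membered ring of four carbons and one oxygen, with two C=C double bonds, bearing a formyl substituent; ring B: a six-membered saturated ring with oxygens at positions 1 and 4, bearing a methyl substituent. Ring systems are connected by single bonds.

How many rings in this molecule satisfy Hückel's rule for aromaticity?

Ring A has a continuous p-orbital overlap around the ring; 2 ring double bonds (4 π electrons) plus a heteroatom lone pair (2) give 6 π electrons. 6 = 4(1)+2, so ring A is aromatic (furan).
Ring B has only sp³ atoms, so it is not fully conjugated — not aromatic (1,4-dioxane).
Aromatic: A. Total: 1.

1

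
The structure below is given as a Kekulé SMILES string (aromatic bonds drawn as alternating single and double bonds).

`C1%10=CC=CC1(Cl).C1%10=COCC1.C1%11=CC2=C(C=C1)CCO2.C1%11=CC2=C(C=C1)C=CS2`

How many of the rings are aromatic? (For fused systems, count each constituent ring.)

3

The SMILES encodes a five-membered carbon ring with two conjugated C=C double bonds and one sp³ carbon; a five-membered ring of four carbons and one oxygen, with one C=C double bond and two sp³ carbons; a six-membered carbon ring with three alternating C=C double bonds, fused to a five-membered ring containing one oxygen and two sp³ carbons; a six-membered carbon ring with three alternating C=C double bonds, fused to a five-membered ring containing one sulfur and two C=C double bonds.
The 5-membered ring has one sp³ carbon, so it is not fully conjugated — not aromatic (cyclopentadiene).
The 5-membered ring with one oxygen has two sp³ carbons, so it is not fully conjugated — not aromatic (2,3-dihydrofuran).
The 6-membered ring has a continuous p-orbital overlap around the ring; 3 ring double bonds give 6 π electrons. That satisfies 4n+2 with n=1, so it is aromatic (benzene ring).
The second 5-membered ring with one oxygen has two sp³ carbons, so it is not fully conjugated — not aromatic (oxolane ring).
The fused 6/5-membered bicyclic (with one sulfur) is a single π system with 9 sp² atoms and 10 π electrons from ring double bonds plus a heteroatom lone pair. 10 = 4(2)+2, so the system is aromatic and both rings count as aromatic (benzothiophene).
3 of the 6 rings are aromatic. Total: 3.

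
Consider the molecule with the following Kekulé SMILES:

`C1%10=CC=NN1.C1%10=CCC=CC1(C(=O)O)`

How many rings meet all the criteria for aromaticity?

1

The SMILES encodes a five-membered ring with two adjacent nitrogens (one bearing H, one in a double bond) and two double bonds; a six-membered carbon ring with two isolated C=C double bonds and two sp³ carbons.
The 5-membered ring with two adjacent nitrogens (one N–H, one =N–) is planar and fully conjugated; 2 ring double bonds (4 π electrons) plus a heteroatom lone pair (2) give 6 π electrons. Since 6 = 4n+2 (n=1), it is aromatic (pyrazole).
The 6-membered ring has two sp³ carbons, so it is not fully conjugated — not aromatic (1,4-cyclohexadiene).
1 of the 2 rings is aromatic. Total: 1.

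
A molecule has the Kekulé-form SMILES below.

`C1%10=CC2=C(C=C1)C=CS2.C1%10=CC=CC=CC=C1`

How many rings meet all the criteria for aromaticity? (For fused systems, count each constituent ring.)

The SMILES encodes a six-membered carbon ring with three alternating C=C double bonds, fused to a five-membered ring containing one sulfur and two C=C double bonds; an eight-membered carbon ring with four alternating C=C double bonds.
The fused 6/5-membered bicyclic (with one sulfur) is a single π system with 9 sp² atoms and 10 π electrons from ring double bonds plus a heteroatom lone pair. 10 = 4(2)+2, so the system is aromatic and both rings count as aromatic (benzothiophene).
The 8-membered ring has only sp² ring atoms; a planar conformation would have a fully conjugated π system of 8 electrons. But 8 = 4(2), which is 4n not 4n+2, so it is not aromatic (cyclooctatetraene) — cyclooctatetraene distorts into a non-planar tub to avoid antiaromaticity.
2 of the 3 rings are aromatic. Total: 2.

2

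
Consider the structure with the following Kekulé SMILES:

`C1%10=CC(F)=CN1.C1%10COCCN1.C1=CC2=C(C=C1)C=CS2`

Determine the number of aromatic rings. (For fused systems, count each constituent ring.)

The SMILES encodes a five-membered ring of four carbons and one nitrogen bearing a hydrogen, with two C=C double bonds; a six-membered saturated ring with an oxygen and an N–H nitrogen at positions 1 and 4; a six-membered carbon ring with three alternating C=C double bonds, fused to a five-membered ring containing one sulfur and two C=C double bonds.
The 5-membered ring with one N–H has a continuous p-orbital overlap around the ring; 2 ring double bonds (4 π electrons) plus a heteroatom lone pair (2) give 6 π electrons. Since 6 = 4n+2 (n=1), it is aromatic (pyrrole).
The 6-membered ring with one oxygen and one N–H (1,4) has only sp³ atoms, so it is not fully conjugated — not aromatic (morpholine).
The fused 6/5-membered bicyclic (with one sulfur) is a single π system with 9 sp² atoms and 10 π electrons from ring double bonds plus a heteroatom lone pair. 10 = 4(2)+2, so the system is aromatic and both rings count as aromatic (benzothiophene).
3 of the 4 rings are aromatic. Total: 3.

3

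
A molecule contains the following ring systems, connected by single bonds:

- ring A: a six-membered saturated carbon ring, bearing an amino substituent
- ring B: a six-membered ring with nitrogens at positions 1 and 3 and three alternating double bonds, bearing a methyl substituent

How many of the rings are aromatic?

Ring A has only sp³ atoms, so it is not fully conjugated — not aromatic (cyclohexane).
Ring B is planar and fully conjugated; 3 ring double bonds give 6 π electrons. That satisfies 4n+2 with n=1, so ring B is aromatic (pyrimidine).
Aromatic: B. Total: 1.

1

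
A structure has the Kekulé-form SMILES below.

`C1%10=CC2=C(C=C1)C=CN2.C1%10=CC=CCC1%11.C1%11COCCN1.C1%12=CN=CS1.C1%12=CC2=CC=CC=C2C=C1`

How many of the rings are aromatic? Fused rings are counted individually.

5

The SMILES encodes a six-membered carbon ring with three alternating C=C double bonds, fused to a five-membered ring containing one N–H nitrogen and two C=C double bonds; a six-membered carbon ring with two conjugated C=C double bonds and two sp³ carbons; a six-membered saturated ring with an oxygen and an N–H nitrogen at positions 1 and 4; a five-membered ring with a sulfur at position 1 and a nitrogen at position 3 (in a C=N bond), with two double bonds; two fused six-membered carbon rings, each with three alternating C=C double bonds.
The fused 6/5-membered bicyclic (with one N–H) is a single π system with 9 sp² atoms and 10 π electrons from ring double bonds plus a heteroatom lone pair. 10 = 4(2)+2, so the system is aromatic and both rings count as aromatic (indole).
The 6-membered ring has two sp³ carbons, so it is not fully conjugated — not aromatic (1,3-cyclohexadiene).
The 6-membered ring with one oxygen and one N–H (1,4) has only sp³ atoms, so it is not fully conjugated — not aromatic (morpholine).
The 5-membered ring with one sulfur and one =N– is fully conjugated (every ring atom contributes a p orbital); 2 ring double bonds (4 π electrons) plus a heteroatom lone pair (2) give 6 π electrons. 6 = 4(1)+2, so it is aromatic (thiazole).
The fused 6/6-membered bicyclic is a single π system with 10 sp² atoms and 10 π electrons from ring double bonds. 10 = 4(2)+2, so the system is aromatic and both rings count as aromatic (naphthalene).
5 of the 7 rings are aromatic. Total: 5.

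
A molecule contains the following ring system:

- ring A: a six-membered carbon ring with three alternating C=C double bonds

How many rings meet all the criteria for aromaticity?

1

Ring A has a continuous p-orbital overlap around the ring; 3 ring double bonds give 6 π electrons. That satisfies 4n+2 with n=1, so ring A is aromatic (benzene).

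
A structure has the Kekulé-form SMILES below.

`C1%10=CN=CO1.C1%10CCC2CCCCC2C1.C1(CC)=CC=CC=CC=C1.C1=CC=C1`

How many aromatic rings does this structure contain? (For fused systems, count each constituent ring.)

The SMILES encodes a five-membered ring with an oxygen at position 1 and a nitrogen at position 3 (in a C=N bond), with two double bonds; two fused six-membered saturated carbon rings; an eight-membered carbon ring with four alternating C=C double bonds; a four-membered carbon ring with two alternating C=C double bonds.
The 5-membered ring with one oxygen and one =N– is fully conjugated (every ring atom contributes a p orbital); 2 ring double bonds (4 π electrons) plus a heteroatom lone pair (2) give 6 π electrons. Since 6 = 4n+2 (n=1), it is aromatic (oxazole).
The 6-membered ring has only sp³ atoms, so it is not fully conjugated — not aromatic (cyclohexane ring).
The second 6-membered ring has only sp³ atoms, so it is not fully conjugated — not aromatic (cyclohexane ring).
The 8-membered ring has only sp² ring atoms; a planar conformation would have a fully conjugated π system of 8 electrons. But 8 = 4(2), which is 4n not 4n+2, so it is not aromatic (cyclooctatetraene) — cyclooctatetraene distorts into a non-planar tub to avoid antiaromaticity.
The 4-membered ring has only sp² ring atoms; a planar conformation would have a fully conjugated π system of 4 electrons. But 4 = 4(1), which is 4n not 4n+2, so it is not aromatic (cyclobutadiene) — cyclobutadiene is antiaromatic and distorts to a rectangle.
1 of the 5 rings is aromatic. Total: 1.

1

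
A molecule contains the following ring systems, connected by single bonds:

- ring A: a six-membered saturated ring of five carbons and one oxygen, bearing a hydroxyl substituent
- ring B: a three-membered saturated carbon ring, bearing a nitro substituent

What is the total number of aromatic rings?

0

Ring A has only sp³ atoms, so it is not fully conjugated — not aromatic (tetrahydropyran).
Ring B has only sp³ atoms, so it is not fully conjugated — not aromatic (cyclopropane).
No ring is aromatic. Total: 0.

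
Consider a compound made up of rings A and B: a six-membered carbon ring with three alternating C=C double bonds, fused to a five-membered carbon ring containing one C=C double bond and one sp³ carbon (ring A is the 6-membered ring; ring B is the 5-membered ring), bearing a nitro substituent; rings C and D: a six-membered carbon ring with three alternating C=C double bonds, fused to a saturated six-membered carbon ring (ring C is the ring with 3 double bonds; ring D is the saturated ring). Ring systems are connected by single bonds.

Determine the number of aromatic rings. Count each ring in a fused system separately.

2

Ring A has a continuous p-orbital overlap around the ring; 3 ring double bonds give 6 π electrons. Since 6 = 4n+2 (n=1), ring A is aromatic (benzene ring).
Ring B has one sp³ carbon, so it is not fully conjugated — not aromatic (cyclopentene ring).
Ring C is planar and fully conjugated; 3 ring double bonds give 6 π electrons. That satisfies 4n+2 with n=1, so ring C is aromatic (benzene ring).
Ring D has four sp³ carbons, so it is not fully conjugated — not aromatic (cyclohexane ring).
Aromatic: A, C. Total: 2.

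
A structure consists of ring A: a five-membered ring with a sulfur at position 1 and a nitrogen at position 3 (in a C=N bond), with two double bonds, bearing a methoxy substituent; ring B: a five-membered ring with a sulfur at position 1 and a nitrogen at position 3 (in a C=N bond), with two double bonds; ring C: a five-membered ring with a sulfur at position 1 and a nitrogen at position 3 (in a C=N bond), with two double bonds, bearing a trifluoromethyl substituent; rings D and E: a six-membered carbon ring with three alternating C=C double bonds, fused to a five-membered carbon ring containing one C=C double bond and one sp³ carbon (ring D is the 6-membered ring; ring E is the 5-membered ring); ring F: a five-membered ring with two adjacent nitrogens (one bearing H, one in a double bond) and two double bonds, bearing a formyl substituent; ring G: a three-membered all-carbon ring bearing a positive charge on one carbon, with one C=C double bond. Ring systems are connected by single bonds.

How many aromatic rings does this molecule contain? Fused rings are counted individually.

6

Ring A has a continuous p-orbital overlap around the ring; 2 ring double bonds (4 π electrons) plus a heteroatom lone pair (2) give 6 π electrons. 6 = 4(1)+2, so ring A is aromatic (thiazole).
Ring B has a continuous p-orbital overlap around the ring; 2 ring double bonds (4 π electrons) plus a heteroatom lone pair (2) give 6 π electrons. That satisfies 4n+2 with n=1, so ring B is aromatic (thiazole).
Ring C is fully conjugated (every ring atom contributes a p orbital); 2 ring double bonds (4 π electrons) plus a heteroatom lone pair (2) give 6 π electrons. That satisfies 4n+2 with n=1, so ring C is aromatic (thiazole).
Ring D has a continuous p-orbital overlap around the ring; 3 ring double bonds give 6 π electrons. Since 6 = 4n+2 (n=1), ring D is aromatic (benzene ring).
Ring E has one sp³ carbon, so it is not fully conjugated — not aromatic (cyclopentene ring).
Ring F is fully conjugated (every ring atom contributes a p orbital); 2 ring double bonds (4 π electrons) plus a heteroatom lone pair (2) give 6 π electrons. Since 6 = 4n+2 (n=1), ring F is aromatic (pyrazole).
Ring G has a continuous p-orbital overlap around the ring; 1 ring double bond (2 π electrons) plus the carbocation's empty p orbital (0, but keeps the ring conjugated) give 2 π electrons. That satisfies 4n+2 with n=0, so ring G is aromatic (cyclopropenyl cation).
Aromatic: A, B, C, D, F, G. Total: 6.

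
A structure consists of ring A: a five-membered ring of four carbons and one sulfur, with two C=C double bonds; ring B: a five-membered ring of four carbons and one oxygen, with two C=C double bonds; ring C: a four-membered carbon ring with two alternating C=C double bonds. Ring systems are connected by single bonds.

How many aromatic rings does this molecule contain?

Ring A is planar and fully conjugated; 2 ring double bonds (4 π electrons) plus a heteroatom lone pair (2) give 6 π electrons. Since 6 = 4n+2 (n=1), ring A is aromatic (thiophene).
Ring B is fully conjugated (every ring atom contributes a p orbital); 2 ring double bonds (4 π electrons) plus a heteroatom lone pair (2) give 6 π electrons. 6 = 4(1)+2, so ring B is aromatic (furan).
Ring C has only sp² ring atoms; a planar conformation would have a fully conjugated π system of 4 electrons. But 4 = 4(1), which is 4n not 4n+2, so ring C is not aromatic (cyclobutadiene) — cyclobutadiene is antiaromatic and distorts to a rectangle.
Aromatic: A, B. Total: 2.

2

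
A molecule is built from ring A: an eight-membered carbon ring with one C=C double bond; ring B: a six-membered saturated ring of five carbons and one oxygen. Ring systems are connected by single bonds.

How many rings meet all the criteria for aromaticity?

Ring A has six sp³ carbons, so it is not fully conjugated — not aromatic (cyclooctene).
Ring B has only sp³ atoms, so it is not fully conjugated — not aromatic (tetrahydropyran).
No ring is aromatic. Total: 0.

0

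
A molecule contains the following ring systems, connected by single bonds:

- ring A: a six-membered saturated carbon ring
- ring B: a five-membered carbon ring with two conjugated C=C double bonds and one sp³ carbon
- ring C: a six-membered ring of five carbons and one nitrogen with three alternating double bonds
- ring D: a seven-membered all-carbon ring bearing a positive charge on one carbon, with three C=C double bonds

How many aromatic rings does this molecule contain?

Ring A has only sp³ atoms, so it is not fully conjugated — not aromatic (cyclohexane).
Ring B has one sp³ carbon, so it is not fully conjugated — not aromatic (cyclopentadiene).
Ring C is fully conjugated (every ring atom contributes a p orbital); 3 ring double bonds give 6 π electrons. 6 = 4(1)+2, so ring C is aromatic (pyridine).
Ring D has a continuous p-orbital overlap around the ring; 3 ring double bonds (6 π electrons) plus the carbocation's empty p orbital (0, but keeps the ring conjugated) give 6 π electrons. That satisfies 4n+2 with n=1, so ring D is aromatic (tropylium cation).
Aromatic: C, D. Total: 2.

2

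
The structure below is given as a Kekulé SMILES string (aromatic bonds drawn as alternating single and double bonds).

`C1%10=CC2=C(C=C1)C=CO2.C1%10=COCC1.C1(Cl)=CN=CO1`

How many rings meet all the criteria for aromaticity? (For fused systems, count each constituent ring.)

The SMILES encodes a six-membered carbon ring with three alternating C=C double bonds, fused to a five-membered ring containing one oxygen and two C=C double bonds; a five-membered ring of four carbons and one oxygen, with one C=C double bond and two sp³ carbons; a five-membered ring with an oxygen at position 1 and a nitrogen at position 3 (in a C=N bond), with two double bonds.
The fused 6/5-membered bicyclic (with one oxygen) is a single π system with 9 sp² atoms and 10 π electrons from ring double bonds plus a heteroatom lone pair. 10 = 4(2)+2, so the system is aromatic and both rings count as aromatic (benzofuran).
The 5-membered ring with one oxygen has two sp³ carbons, so it is not fully conjugated — not aromatic (2,3-dihydrofuran).
The 5-membered ring with one oxygen and one =N– is planar and fully conjugated; 2 ring double bonds (4 π electrons) plus a heteroatom lone pair (2) give 6 π electrons. That satisfies 4n+2 with n=1, so it is aromatic (oxazole).
3 of the 4 rings are aromatic. Total: 3.

3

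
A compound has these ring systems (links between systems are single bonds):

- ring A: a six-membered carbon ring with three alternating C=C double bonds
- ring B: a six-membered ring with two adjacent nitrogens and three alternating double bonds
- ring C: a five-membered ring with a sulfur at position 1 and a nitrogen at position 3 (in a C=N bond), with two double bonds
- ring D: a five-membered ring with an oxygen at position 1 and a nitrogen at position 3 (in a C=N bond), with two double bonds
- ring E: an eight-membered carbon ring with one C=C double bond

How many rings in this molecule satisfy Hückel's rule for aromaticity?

4

Ring A has a continuous p-orbital overlap around the ring; 3 ring double bonds give 6 π electrons. 6 = 4(1)+2, so ring A is aromatic (benzene).
Ring B has a continuous p-orbital overlap around the ring; 3 ring double bonds give 6 π electrons. 6 = 4(1)+2, so ring B is aromatic (pyridazine).
Ring C is fully conjugated (every ring atom contributes a p orbital); 2 ring double bonds (4 π electrons) plus a heteroatom lone pair (2) give 6 π electrons. 6 = 4(1)+2, so ring C is aromatic (thiazole).
Ring D is planar and fully conjugated; 2 ring double bonds (4 π electrons) plus a heteroatom lone pair (2) give 6 π electrons. Since 6 = 4n+2 (n=1), ring D is aromatic (oxazole).
Ring E has six sp³ carbons, so it is not fully conjugated — not aromatic (cyclooctene).
Aromatic: A, B, C, D. Total: 4.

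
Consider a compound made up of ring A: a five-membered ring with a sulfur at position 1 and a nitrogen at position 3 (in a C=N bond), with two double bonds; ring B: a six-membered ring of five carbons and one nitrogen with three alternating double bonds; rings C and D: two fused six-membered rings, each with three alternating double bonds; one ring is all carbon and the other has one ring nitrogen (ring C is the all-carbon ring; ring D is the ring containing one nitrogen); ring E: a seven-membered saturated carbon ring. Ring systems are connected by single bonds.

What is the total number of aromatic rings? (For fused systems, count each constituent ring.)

Ring A is fully conjugated (every ring atom contributes a p orbital); 2 ring double bonds (4 π electrons) plus a heteroatom lone pair (2) give 6 π electrons. Since 6 = 4n+2 (n=1), ring A is aromatic (thiazole).
Ring B has a continuous p-orbital overlap around the ring; 3 ring double bonds give 6 π electrons. 6 = 4(1)+2, so ring B is aromatic (pyridine).
Rings C and D form a fused bicyclic system (with one nitrogen) with 10 sp² atoms and 10 π electrons from ring double bonds. 10 = 4(2)+2, so the system is aromatic and both rings count as aromatic (quinoline).
Ring E has only sp³ atoms, so it is not fully conjugated — not aromatic (cycloheptane).
Aromatic: A, B, C, D. Total: 4.

4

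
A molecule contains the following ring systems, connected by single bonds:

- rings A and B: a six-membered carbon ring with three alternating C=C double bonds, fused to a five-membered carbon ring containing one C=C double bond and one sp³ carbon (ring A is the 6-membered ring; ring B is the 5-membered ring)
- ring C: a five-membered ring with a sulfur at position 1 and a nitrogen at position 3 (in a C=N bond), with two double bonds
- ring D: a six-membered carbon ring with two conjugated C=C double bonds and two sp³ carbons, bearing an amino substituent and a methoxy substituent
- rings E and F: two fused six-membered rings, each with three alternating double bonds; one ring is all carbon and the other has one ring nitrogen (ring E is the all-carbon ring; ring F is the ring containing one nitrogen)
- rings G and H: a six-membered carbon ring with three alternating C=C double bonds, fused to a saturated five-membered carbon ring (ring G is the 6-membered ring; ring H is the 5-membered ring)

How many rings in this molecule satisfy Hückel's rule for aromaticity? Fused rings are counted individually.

5

Ring A has a continuous p-orbital overlap around the ring; 3 ring double bonds give 6 π electrons. That satisfies 4n+2 with n=1, so ring A is aromatic (benzene ring).
Ring B has one sp³ carbon, so it is not fully conjugated — not aromatic (cyclopentene ring).
Ring C has a continuous p-orbital overlap around the ring; 2 ring double bonds (4 π electrons) plus a heteroatom lone pair (2) give 6 π electrons. That satisfies 4n+2 with n=1, so ring C is aromatic (thiazole).
Ring D has two sp³ carbons, so it is not fully conjugated — not aromatic (1,3-cyclohexadiene).
Rings E and F form a fused bicyclic system (with one nitrogen) with 10 sp² atoms and 10 π electrons from ring double bonds. 10 = 4(2)+2, so the system is aromatic and both rings count as aromatic (quinoline).
Ring G is fully conjugated (every ring atom contributes a p orbital); 3 ring double bonds give 6 π electrons. Since 6 = 4n+2 (n=1), ring G is aromatic (benzene ring).
Ring H has three sp³ carbons, so it is not fully conjugated — not aromatic (cyclopentane ring).
Aromatic: A, C, E, F, G. Total: 5.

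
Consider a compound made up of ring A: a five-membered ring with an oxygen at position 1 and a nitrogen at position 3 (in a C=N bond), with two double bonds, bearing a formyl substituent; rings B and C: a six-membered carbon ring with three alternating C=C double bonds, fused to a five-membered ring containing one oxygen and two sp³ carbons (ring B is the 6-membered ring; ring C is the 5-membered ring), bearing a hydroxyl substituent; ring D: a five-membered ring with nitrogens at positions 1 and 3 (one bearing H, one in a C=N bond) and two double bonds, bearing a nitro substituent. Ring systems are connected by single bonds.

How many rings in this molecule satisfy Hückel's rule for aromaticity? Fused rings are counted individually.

3

Ring A has a continuous p-orbital overlap around the ring; 2 ring double bonds (4 π electrons) plus a heteroatom lone pair (2) give 6 π electrons. That satisfies 4n+2 with n=1, so ring A is aromatic (oxazole).
Ring B is planar and fully conjugated; 3 ring double bonds give 6 π electrons. Since 6 = 4n+2 (n=1), ring B is aromatic (benzene ring).
Ring C has two sp³ carbons, so it is not fully conjugated — not aromatic (oxolane ring).
Ring D is fully conjugated (every ring atom contributes a p orbital); 2 ring double bonds (4 π electrons) plus a heteroatom lone pair (2) give 6 π electrons. Since 6 = 4n+2 (n=1), ring D is aromatic (imidazole).
Aromatic: A, B, D. Total: 3.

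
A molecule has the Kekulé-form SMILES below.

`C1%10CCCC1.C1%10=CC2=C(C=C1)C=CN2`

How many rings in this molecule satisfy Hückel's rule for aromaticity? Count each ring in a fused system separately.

2

The SMILES encodes a five-membered saturated carbon ring; a six-membered carbon ring with three alternating C=C double bonds, fused to a five-membered ring containing one N–H nitrogen and two C=C double bonds.
The 5-membered ring has only sp³ atoms, so it is not fully conjugated — not aromatic (cyclopentane).
The fused 6/5-membered bicyclic (with one N–H) is a single π system with 9 sp² atoms and 10 π electrons from ring double bonds plus a heteroatom lone pair. 10 = 4(2)+2, so the system is aromatic and both rings count as aromatic (indole).
2 of the 3 rings are aromatic. Total: 2.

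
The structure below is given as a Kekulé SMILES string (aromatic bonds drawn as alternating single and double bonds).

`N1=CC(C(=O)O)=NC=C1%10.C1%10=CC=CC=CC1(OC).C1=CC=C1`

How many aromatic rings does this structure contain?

1

The SMILES encodes a six-membered ring with nitrogens at positions 1 and 4 and three alternating double bonds; a seven-membered carbon ring with three C=C double bonds and one sp³ carbon; a four-membered carbon ring with two alternating C=C double bonds.
The 6-membered ring with two nitrogens (1,4) is fully conjugated (every ring atom contributes a p orbital); 3 ring double bonds give 6 π electrons. 6 = 4(1)+2, so it is aromatic (pyrazine).
The 7-membered ring has one sp³ carbon, so it is not fully conjugated — not aromatic (cycloheptatriene).
The 4-membered ring has only sp² ring atoms; a planar conformation would have a fully conjugated π system of 4 electrons. But 4 = 4(1), which is 4n not 4n+2, so it is not aromatic (cyclobutadiene) — cyclobutadiene is antiaromatic and distorts to a rectangle.
1 of the 3 rings is aromatic. Total: 1.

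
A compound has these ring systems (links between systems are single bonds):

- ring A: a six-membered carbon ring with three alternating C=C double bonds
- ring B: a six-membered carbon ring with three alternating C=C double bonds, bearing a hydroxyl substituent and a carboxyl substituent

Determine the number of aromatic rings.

Ring A is planar and fully conjugated; 3 ring double bonds give 6 π electrons. That satisfies 4n+2 with n=1, so ring A is aromatic (benzene).
Ring B is fully conjugated (every ring atom contributes a p orbital); 3 ring double bonds give 6 π electrons. That satisfies 4n+2 with n=1, so ring B is aromatic (benzene).
Aromatic: A, B. Total: 2.

2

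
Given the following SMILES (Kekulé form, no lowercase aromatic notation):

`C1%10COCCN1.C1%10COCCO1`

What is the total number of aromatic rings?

0

The SMILES encodes a six-membered saturated ring with an oxygen and an N–H nitrogen at positions 1 and 4; a six-membered saturated ring with oxygens at positions 1 and 4.
The 6-membered ring with one oxygen and one N–H (1,4) has only sp³ atoms, so it is not fully conjugated — not aromatic (morpholine).
The 6-membered ring with two oxygens (1,4) has only sp³ atoms, so it is not fully conjugated — not aromatic (1,4-dioxane).
None of the rings are aromatic. Total: 0.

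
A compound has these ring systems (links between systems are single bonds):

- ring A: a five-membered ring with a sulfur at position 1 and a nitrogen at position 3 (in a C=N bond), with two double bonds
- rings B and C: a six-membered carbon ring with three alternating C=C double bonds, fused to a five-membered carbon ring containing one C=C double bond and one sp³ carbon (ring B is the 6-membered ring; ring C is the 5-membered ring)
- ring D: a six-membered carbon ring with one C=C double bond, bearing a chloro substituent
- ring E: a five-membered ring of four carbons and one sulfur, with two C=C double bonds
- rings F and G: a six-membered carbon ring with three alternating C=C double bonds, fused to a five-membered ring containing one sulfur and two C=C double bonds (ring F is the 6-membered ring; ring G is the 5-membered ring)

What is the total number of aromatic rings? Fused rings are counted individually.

5

Ring A is fully conjugated (every ring atom contributes a p orbital); 2 ring double bonds (4 π electrons) plus a heteroatom lone pair (2) give 6 π electrons. 6 = 4(1)+2, so ring A is aromatic (thiazole).
Ring B is fully conjugated (every ring atom contributes a p orbital); 3 ring double bonds give 6 π electrons. 6 = 4(1)+2, so ring B is aromatic (benzene ring).
Ring C has one sp³ carbon, so it is not fully conjugated — not aromatic (cyclopentene ring).
Ring D has four sp³ carbons, so it is not fully conjugated — not aromatic (cyclohexene).
Ring E is fully conjugated (every ring atom contributes a p orbital); 2 ring double bonds (4 π electrons) plus a heteroatom lone pair (2) give 6 π electrons. 6 = 4(1)+2, so ring E is aromatic (thiophene).
Rings F and G form a fused bicyclic system (with one sulfur) with 9 sp² atoms and 10 π electrons from ring double bonds plus a heteroatom lone pair. 10 = 4(2)+2, so the system is aromatic and both rings count as aromatic (benzothiophene).
Aromatic: A, B, E, F, G. Total: 5.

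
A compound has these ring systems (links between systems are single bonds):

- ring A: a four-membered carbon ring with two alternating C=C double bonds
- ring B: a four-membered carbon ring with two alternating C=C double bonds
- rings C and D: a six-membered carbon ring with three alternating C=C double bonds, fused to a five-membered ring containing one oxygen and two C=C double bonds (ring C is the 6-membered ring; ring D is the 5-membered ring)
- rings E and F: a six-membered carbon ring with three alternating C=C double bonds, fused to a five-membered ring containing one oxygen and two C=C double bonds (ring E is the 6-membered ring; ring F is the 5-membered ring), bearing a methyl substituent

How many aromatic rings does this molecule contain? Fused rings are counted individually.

4

Ring A has only sp² ring atoms; a planar conformation would have a fully conjugated π system of 4 electrons. But 4 = 4(1), which is 4n not 4n+2, so ring A is not aromatic (cyclobutadiene) — cyclobutadiene is antiaromatic and distorts to a rectangle.
Ring B has only sp² ring atoms; a planar conformation would have a fully conjugated π system of 4 electrons. But 4 = 4(1), which is 4n not 4n+2, so ring B is not aromatic (cyclobutadiene) — cyclobutadiene is antiaromatic and distorts to a rectangle.
Rings C and D form a fused bicyclic system (with one oxygen) with 9 sp² atoms and 10 π electrons from ring double bonds plus a heteroatom lone pair. 10 = 4(2)+2, so the system is aromatic and both rings count as aromatic (benzofuran).
Rings E and F form a fused bicyclic system (with one oxygen) with 9 sp² atoms and 10 π electrons from ring double bonds plus a heteroatom lone pair. 10 = 4(2)+2, so the system is aromatic and both rings count as aromatic (benzofuran).
Aromatic: C, D, E, F. Total: 4.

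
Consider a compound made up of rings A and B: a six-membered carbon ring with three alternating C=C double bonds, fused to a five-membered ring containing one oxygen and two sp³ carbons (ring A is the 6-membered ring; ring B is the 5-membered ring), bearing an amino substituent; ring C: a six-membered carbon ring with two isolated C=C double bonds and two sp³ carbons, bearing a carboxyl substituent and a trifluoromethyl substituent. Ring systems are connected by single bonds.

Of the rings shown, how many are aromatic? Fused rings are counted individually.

1

Ring A has a continuous p-orbital overlap around the ring; 3 ring double bonds give 6 π electrons. That satisfies 4n+2 with n=1, so ring A is aromatic (benzene ring).
Ring B has two sp³ carbons, so it is not fully conjugated — not aromatic (oxolane ring).
Ring C has two sp³ carbons, so it is not fully conjugated — not aromatic (1,4-cyclohexadiene).
Aromatic: A. Total: 1.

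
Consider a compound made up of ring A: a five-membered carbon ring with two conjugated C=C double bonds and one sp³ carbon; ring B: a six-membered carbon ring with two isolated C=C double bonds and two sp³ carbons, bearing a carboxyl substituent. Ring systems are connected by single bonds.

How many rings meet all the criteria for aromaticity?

Ring A has one sp³ carbon, so it is not fully conjugated — not aromatic (cyclopentadiene).
Ring B has two sp³ carbons, so it is not fully conjugated — not aromatic (1,4-cyclohexadiene).
No ring is aromatic. Total: 0.

0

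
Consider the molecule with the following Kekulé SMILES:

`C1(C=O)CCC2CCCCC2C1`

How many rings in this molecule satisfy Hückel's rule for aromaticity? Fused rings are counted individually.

0

The SMILES encodes two fused six-membered saturated carbon rings.
The 6-membered ring has only sp³ atoms, so it is not fully conjugated — not aromatic (cyclohexane ring).
The second 6-membered ring has only sp³ atoms, so it is not fully conjugated — not aromatic (cyclohexane ring).
None of the rings are aromatic. Total: 0.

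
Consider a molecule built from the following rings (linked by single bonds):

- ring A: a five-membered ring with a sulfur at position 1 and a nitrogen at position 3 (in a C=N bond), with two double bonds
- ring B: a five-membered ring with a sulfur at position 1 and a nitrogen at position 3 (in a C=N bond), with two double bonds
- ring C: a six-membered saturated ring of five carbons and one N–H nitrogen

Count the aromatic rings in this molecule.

2

Ring A has a continuous p-orbital overlap around the ring; 2 ring double bonds (4 π electrons) plus a heteroatom lone pair (2) give 6 π electrons. That satisfies 4n+2 with n=1, so ring A is aromatic (thiazole).
Ring B has a continuous p-orbital overlap around the ring; 2 ring double bonds (4 π electrons) plus a heteroatom lone pair (2) give 6 π electrons. Since 6 = 4n+2 (n=1), ring B is aromatic (thiazole).
Ring C has only sp³ atoms, so it is not fully conjugated — not aromatic (piperidine).
Aromatic: A, B. Total: 2.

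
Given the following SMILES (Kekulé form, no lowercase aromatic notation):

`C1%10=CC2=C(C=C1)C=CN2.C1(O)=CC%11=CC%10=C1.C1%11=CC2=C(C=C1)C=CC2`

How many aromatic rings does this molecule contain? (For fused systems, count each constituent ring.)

The SMILES encodes a six-membered carbon ring with three alternating C=C double bonds, fused to a five-membered ring containing one N–H nitrogen and two C=C double bonds; a six-membered carbon ring with three alternating C=C double bonds; a six-membered carbon ring with three alternating C=C double bonds, fused to a five-membered carbon ring containing one C=C double bond and one sp³ carbon.
The fused 6/5-membered bicyclic (with one N–H) is a single π system with 9 sp² atoms and 10 π electrons from ring double bonds plus a heteroatom lone pair. 10 = 4(2)+2, so the system is aromatic and both rings count as aromatic (indole).
The 6-membered ring is fully conjugated (every ring atom contributes a p orbital); 3 ring double bonds give 6 π electrons. That satisfies 4n+2 with n=1, so it is aromatic (benzene).
The second 6-membered ring is fully conjugated (every ring atom contributes a p orbital); 3 ring double bonds give 6 π electrons. 6 = 4(1)+2, so it is aromatic (benzene ring).
The 5-membered ring has one sp³ carbon, so it is not fully conjugated — not aromatic (cyclopentene ring).
4 of the 5 rings are aromatic. Total: 4.

4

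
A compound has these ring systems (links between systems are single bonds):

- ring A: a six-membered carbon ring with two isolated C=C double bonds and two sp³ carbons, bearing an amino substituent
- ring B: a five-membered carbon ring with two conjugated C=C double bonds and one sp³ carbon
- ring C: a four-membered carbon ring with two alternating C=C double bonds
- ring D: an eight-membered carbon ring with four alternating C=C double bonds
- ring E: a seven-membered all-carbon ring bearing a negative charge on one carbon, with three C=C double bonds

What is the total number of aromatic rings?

Ring A has two sp³ carbons, so it is not fully conjugated — not aromatic (1,4-cyclohexadiene).
Ring B has one sp³ carbon, so it is not fully conjugated — not aromatic (cyclopentadiene).
Ring C has only sp² ring atoms; a planar conformation would have a fully conjugated π system of 4 electrons. But 4 = 4(1), which is 4n not 4n+2, so ring C is not aromatic (cyclobutadiene) — cyclobutadiene is antiaromatic and distorts to a rectangle.
Ring D has only sp² ring atoms; a planar conformation would have a fully conjugated π system of 8 electrons. But 8 = 4(2), which is 4n not 4n+2, so ring D is not aromatic (cyclooctatetraene) — cyclooctatetraene distorts into a non-planar tub to avoid antiaromaticity.
Ring E has only sp² ring atoms; a planar conformation would have a fully conjugated π system of 8 electrons. But 8 = 4(2), which is 4n not 4n+2, so ring E is not aromatic (cycloheptatrienyl anion).
No ring is aromatic. Total: 0.

0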